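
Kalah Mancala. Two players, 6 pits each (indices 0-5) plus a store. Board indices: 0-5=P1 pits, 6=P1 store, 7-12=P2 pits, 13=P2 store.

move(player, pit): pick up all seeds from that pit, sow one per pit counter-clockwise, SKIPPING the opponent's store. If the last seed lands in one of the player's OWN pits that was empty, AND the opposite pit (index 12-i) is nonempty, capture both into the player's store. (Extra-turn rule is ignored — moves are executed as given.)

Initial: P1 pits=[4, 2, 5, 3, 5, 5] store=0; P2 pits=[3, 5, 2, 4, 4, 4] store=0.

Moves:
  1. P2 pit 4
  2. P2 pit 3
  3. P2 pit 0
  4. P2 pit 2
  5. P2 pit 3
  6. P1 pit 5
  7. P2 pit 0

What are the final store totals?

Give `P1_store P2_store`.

Answer: 1 8

Derivation:
Move 1: P2 pit4 -> P1=[5,3,5,3,5,5](0) P2=[3,5,2,4,0,5](1)
Move 2: P2 pit3 -> P1=[6,3,5,3,5,5](0) P2=[3,5,2,0,1,6](2)
Move 3: P2 pit0 -> P1=[6,3,0,3,5,5](0) P2=[0,6,3,0,1,6](8)
Move 4: P2 pit2 -> P1=[6,3,0,3,5,5](0) P2=[0,6,0,1,2,7](8)
Move 5: P2 pit3 -> P1=[6,3,0,3,5,5](0) P2=[0,6,0,0,3,7](8)
Move 6: P1 pit5 -> P1=[6,3,0,3,5,0](1) P2=[1,7,1,1,3,7](8)
Move 7: P2 pit0 -> P1=[6,3,0,3,5,0](1) P2=[0,8,1,1,3,7](8)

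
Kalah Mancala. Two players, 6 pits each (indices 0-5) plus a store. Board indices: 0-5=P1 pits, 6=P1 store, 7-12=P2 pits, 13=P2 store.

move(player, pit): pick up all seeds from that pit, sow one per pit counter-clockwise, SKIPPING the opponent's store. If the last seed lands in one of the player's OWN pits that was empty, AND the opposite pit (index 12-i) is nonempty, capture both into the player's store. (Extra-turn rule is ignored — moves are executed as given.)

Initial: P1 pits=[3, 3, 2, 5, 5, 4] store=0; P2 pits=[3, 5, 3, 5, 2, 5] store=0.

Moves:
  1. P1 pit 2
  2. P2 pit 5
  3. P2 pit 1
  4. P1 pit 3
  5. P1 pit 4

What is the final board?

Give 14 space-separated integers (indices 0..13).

Move 1: P1 pit2 -> P1=[3,3,0,6,6,4](0) P2=[3,5,3,5,2,5](0)
Move 2: P2 pit5 -> P1=[4,4,1,7,6,4](0) P2=[3,5,3,5,2,0](1)
Move 3: P2 pit1 -> P1=[4,4,1,7,6,4](0) P2=[3,0,4,6,3,1](2)
Move 4: P1 pit3 -> P1=[4,4,1,0,7,5](1) P2=[4,1,5,7,3,1](2)
Move 5: P1 pit4 -> P1=[4,4,1,0,0,6](2) P2=[5,2,6,8,4,1](2)

Answer: 4 4 1 0 0 6 2 5 2 6 8 4 1 2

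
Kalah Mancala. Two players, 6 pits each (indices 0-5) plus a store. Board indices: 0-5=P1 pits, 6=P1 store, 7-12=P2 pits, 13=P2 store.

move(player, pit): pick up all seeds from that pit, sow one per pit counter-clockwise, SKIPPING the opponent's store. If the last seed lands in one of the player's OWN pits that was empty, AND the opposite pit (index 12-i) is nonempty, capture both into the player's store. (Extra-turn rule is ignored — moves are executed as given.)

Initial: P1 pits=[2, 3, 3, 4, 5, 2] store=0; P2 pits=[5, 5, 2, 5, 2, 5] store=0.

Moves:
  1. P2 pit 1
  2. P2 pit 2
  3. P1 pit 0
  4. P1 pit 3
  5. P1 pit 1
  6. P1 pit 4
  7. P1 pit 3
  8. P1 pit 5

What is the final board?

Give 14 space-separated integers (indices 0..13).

Move 1: P2 pit1 -> P1=[2,3,3,4,5,2](0) P2=[5,0,3,6,3,6](1)
Move 2: P2 pit2 -> P1=[2,3,3,4,5,2](0) P2=[5,0,0,7,4,7](1)
Move 3: P1 pit0 -> P1=[0,4,4,4,5,2](0) P2=[5,0,0,7,4,7](1)
Move 4: P1 pit3 -> P1=[0,4,4,0,6,3](1) P2=[6,0,0,7,4,7](1)
Move 5: P1 pit1 -> P1=[0,0,5,1,7,4](1) P2=[6,0,0,7,4,7](1)
Move 6: P1 pit4 -> P1=[0,0,5,1,0,5](2) P2=[7,1,1,8,5,7](1)
Move 7: P1 pit3 -> P1=[0,0,5,0,0,5](4) P2=[7,0,1,8,5,7](1)
Move 8: P1 pit5 -> P1=[0,0,5,0,0,0](5) P2=[8,1,2,9,5,7](1)

Answer: 0 0 5 0 0 0 5 8 1 2 9 5 7 1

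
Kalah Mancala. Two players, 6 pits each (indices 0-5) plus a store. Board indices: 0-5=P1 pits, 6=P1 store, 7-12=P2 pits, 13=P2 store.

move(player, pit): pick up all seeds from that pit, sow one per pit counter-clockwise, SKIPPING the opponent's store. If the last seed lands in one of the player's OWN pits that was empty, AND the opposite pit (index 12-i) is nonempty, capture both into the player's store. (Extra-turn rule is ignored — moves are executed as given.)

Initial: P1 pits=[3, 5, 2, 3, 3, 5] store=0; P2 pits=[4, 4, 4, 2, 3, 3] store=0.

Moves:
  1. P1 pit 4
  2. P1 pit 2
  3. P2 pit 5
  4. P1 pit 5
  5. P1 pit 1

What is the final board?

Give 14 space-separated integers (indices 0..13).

Move 1: P1 pit4 -> P1=[3,5,2,3,0,6](1) P2=[5,4,4,2,3,3](0)
Move 2: P1 pit2 -> P1=[3,5,0,4,0,6](6) P2=[5,0,4,2,3,3](0)
Move 3: P2 pit5 -> P1=[4,6,0,4,0,6](6) P2=[5,0,4,2,3,0](1)
Move 4: P1 pit5 -> P1=[4,6,0,4,0,0](7) P2=[6,1,5,3,4,0](1)
Move 5: P1 pit1 -> P1=[4,0,1,5,1,1](8) P2=[7,1,5,3,4,0](1)

Answer: 4 0 1 5 1 1 8 7 1 5 3 4 0 1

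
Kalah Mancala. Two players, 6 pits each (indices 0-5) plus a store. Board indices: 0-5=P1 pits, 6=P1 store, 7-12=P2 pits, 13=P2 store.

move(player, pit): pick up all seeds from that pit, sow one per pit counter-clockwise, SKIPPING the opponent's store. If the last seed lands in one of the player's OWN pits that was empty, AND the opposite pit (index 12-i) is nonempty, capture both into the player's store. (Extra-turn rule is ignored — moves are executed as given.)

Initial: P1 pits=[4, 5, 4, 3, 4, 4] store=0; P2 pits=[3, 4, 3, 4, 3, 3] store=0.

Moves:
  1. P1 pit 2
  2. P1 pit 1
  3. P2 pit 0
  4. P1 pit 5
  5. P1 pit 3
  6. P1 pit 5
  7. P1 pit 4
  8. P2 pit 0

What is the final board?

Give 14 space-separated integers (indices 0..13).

Answer: 4 0 1 0 0 1 6 0 9 7 8 5 3 0

Derivation:
Move 1: P1 pit2 -> P1=[4,5,0,4,5,5](1) P2=[3,4,3,4,3,3](0)
Move 2: P1 pit1 -> P1=[4,0,1,5,6,6](2) P2=[3,4,3,4,3,3](0)
Move 3: P2 pit0 -> P1=[4,0,1,5,6,6](2) P2=[0,5,4,5,3,3](0)
Move 4: P1 pit5 -> P1=[4,0,1,5,6,0](3) P2=[1,6,5,6,4,3](0)
Move 5: P1 pit3 -> P1=[4,0,1,0,7,1](4) P2=[2,7,5,6,4,3](0)
Move 6: P1 pit5 -> P1=[4,0,1,0,7,0](5) P2=[2,7,5,6,4,3](0)
Move 7: P1 pit4 -> P1=[4,0,1,0,0,1](6) P2=[3,8,6,7,5,3](0)
Move 8: P2 pit0 -> P1=[4,0,1,0,0,1](6) P2=[0,9,7,8,5,3](0)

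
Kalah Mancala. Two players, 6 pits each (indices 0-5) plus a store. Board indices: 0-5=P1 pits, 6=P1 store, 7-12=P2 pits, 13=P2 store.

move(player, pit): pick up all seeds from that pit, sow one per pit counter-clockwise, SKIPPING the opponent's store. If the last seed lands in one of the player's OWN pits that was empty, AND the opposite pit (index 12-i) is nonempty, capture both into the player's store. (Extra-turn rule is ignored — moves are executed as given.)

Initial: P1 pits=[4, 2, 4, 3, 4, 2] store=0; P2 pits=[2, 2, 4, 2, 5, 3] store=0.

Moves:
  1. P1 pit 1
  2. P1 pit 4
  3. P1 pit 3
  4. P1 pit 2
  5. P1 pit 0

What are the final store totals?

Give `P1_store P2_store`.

Answer: 3 0

Derivation:
Move 1: P1 pit1 -> P1=[4,0,5,4,4,2](0) P2=[2,2,4,2,5,3](0)
Move 2: P1 pit4 -> P1=[4,0,5,4,0,3](1) P2=[3,3,4,2,5,3](0)
Move 3: P1 pit3 -> P1=[4,0,5,0,1,4](2) P2=[4,3,4,2,5,3](0)
Move 4: P1 pit2 -> P1=[4,0,0,1,2,5](3) P2=[5,3,4,2,5,3](0)
Move 5: P1 pit0 -> P1=[0,1,1,2,3,5](3) P2=[5,3,4,2,5,3](0)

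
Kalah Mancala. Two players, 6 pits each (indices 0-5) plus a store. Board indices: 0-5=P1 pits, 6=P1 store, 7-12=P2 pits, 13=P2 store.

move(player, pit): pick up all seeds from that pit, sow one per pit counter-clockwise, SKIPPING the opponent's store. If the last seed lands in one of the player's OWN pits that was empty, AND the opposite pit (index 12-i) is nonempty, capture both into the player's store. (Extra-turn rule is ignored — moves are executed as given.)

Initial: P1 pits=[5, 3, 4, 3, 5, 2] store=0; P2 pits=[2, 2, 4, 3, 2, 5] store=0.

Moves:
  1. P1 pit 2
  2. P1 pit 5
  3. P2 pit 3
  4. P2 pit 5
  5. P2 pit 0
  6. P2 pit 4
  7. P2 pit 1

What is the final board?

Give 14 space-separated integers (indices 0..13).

Answer: 7 4 0 5 7 0 2 0 0 6 1 1 2 5

Derivation:
Move 1: P1 pit2 -> P1=[5,3,0,4,6,3](1) P2=[2,2,4,3,2,5](0)
Move 2: P1 pit5 -> P1=[5,3,0,4,6,0](2) P2=[3,3,4,3,2,5](0)
Move 3: P2 pit3 -> P1=[5,3,0,4,6,0](2) P2=[3,3,4,0,3,6](1)
Move 4: P2 pit5 -> P1=[6,4,1,5,7,0](2) P2=[3,3,4,0,3,0](2)
Move 5: P2 pit0 -> P1=[6,4,0,5,7,0](2) P2=[0,4,5,0,3,0](4)
Move 6: P2 pit4 -> P1=[7,4,0,5,7,0](2) P2=[0,4,5,0,0,1](5)
Move 7: P2 pit1 -> P1=[7,4,0,5,7,0](2) P2=[0,0,6,1,1,2](5)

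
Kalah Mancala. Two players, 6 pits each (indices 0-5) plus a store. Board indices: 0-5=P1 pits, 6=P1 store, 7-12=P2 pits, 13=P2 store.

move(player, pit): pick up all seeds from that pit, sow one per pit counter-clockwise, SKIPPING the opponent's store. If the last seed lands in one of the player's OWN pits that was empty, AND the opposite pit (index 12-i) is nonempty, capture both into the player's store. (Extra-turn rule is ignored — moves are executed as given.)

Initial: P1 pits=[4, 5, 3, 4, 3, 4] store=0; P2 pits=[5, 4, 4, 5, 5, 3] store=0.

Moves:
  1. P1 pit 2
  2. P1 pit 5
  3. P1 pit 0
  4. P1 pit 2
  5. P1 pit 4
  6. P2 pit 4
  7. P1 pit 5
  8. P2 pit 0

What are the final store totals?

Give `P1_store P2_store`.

Answer: 3 2

Derivation:
Move 1: P1 pit2 -> P1=[4,5,0,5,4,5](0) P2=[5,4,4,5,5,3](0)
Move 2: P1 pit5 -> P1=[4,5,0,5,4,0](1) P2=[6,5,5,6,5,3](0)
Move 3: P1 pit0 -> P1=[0,6,1,6,5,0](1) P2=[6,5,5,6,5,3](0)
Move 4: P1 pit2 -> P1=[0,6,0,7,5,0](1) P2=[6,5,5,6,5,3](0)
Move 5: P1 pit4 -> P1=[0,6,0,7,0,1](2) P2=[7,6,6,6,5,3](0)
Move 6: P2 pit4 -> P1=[1,7,1,7,0,1](2) P2=[7,6,6,6,0,4](1)
Move 7: P1 pit5 -> P1=[1,7,1,7,0,0](3) P2=[7,6,6,6,0,4](1)
Move 8: P2 pit0 -> P1=[2,7,1,7,0,0](3) P2=[0,7,7,7,1,5](2)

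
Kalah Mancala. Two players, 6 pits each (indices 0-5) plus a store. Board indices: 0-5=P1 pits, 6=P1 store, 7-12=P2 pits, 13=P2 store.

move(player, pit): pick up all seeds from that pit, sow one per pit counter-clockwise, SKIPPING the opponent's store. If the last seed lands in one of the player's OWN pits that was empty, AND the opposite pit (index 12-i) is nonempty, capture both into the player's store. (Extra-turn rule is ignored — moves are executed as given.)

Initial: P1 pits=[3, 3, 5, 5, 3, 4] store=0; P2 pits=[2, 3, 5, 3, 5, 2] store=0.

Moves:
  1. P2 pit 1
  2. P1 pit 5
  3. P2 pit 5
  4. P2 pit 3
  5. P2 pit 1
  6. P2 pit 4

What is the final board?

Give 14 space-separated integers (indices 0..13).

Move 1: P2 pit1 -> P1=[3,3,5,5,3,4](0) P2=[2,0,6,4,6,2](0)
Move 2: P1 pit5 -> P1=[3,3,5,5,3,0](1) P2=[3,1,7,4,6,2](0)
Move 3: P2 pit5 -> P1=[4,3,5,5,3,0](1) P2=[3,1,7,4,6,0](1)
Move 4: P2 pit3 -> P1=[5,3,5,5,3,0](1) P2=[3,1,7,0,7,1](2)
Move 5: P2 pit1 -> P1=[5,3,5,5,3,0](1) P2=[3,0,8,0,7,1](2)
Move 6: P2 pit4 -> P1=[6,4,6,6,4,0](1) P2=[3,0,8,0,0,2](3)

Answer: 6 4 6 6 4 0 1 3 0 8 0 0 2 3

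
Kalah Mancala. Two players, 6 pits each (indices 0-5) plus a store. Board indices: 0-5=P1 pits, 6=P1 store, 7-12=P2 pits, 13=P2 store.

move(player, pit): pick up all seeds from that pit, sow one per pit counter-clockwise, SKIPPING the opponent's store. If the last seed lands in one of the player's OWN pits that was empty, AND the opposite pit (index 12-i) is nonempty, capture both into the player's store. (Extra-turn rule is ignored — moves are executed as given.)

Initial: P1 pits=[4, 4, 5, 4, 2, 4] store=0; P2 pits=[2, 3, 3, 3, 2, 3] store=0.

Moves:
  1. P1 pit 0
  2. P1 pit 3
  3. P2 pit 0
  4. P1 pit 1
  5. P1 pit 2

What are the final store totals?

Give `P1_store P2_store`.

Move 1: P1 pit0 -> P1=[0,5,6,5,3,4](0) P2=[2,3,3,3,2,3](0)
Move 2: P1 pit3 -> P1=[0,5,6,0,4,5](1) P2=[3,4,3,3,2,3](0)
Move 3: P2 pit0 -> P1=[0,5,6,0,4,5](1) P2=[0,5,4,4,2,3](0)
Move 4: P1 pit1 -> P1=[0,0,7,1,5,6](2) P2=[0,5,4,4,2,3](0)
Move 5: P1 pit2 -> P1=[0,0,0,2,6,7](3) P2=[1,6,5,4,2,3](0)

Answer: 3 0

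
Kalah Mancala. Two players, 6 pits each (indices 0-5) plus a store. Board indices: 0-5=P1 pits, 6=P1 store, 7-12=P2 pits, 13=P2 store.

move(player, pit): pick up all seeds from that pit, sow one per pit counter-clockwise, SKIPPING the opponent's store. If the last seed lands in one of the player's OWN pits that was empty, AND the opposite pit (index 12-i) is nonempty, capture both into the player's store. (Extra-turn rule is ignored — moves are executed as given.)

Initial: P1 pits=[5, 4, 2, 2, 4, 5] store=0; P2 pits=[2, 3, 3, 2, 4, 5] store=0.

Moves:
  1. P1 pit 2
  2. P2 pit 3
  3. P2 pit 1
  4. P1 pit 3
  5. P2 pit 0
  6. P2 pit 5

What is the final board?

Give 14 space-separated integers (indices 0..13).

Answer: 6 5 1 1 7 6 1 0 1 5 1 6 0 1

Derivation:
Move 1: P1 pit2 -> P1=[5,4,0,3,5,5](0) P2=[2,3,3,2,4,5](0)
Move 2: P2 pit3 -> P1=[5,4,0,3,5,5](0) P2=[2,3,3,0,5,6](0)
Move 3: P2 pit1 -> P1=[5,4,0,3,5,5](0) P2=[2,0,4,1,6,6](0)
Move 4: P1 pit3 -> P1=[5,4,0,0,6,6](1) P2=[2,0,4,1,6,6](0)
Move 5: P2 pit0 -> P1=[5,4,0,0,6,6](1) P2=[0,1,5,1,6,6](0)
Move 6: P2 pit5 -> P1=[6,5,1,1,7,6](1) P2=[0,1,5,1,6,0](1)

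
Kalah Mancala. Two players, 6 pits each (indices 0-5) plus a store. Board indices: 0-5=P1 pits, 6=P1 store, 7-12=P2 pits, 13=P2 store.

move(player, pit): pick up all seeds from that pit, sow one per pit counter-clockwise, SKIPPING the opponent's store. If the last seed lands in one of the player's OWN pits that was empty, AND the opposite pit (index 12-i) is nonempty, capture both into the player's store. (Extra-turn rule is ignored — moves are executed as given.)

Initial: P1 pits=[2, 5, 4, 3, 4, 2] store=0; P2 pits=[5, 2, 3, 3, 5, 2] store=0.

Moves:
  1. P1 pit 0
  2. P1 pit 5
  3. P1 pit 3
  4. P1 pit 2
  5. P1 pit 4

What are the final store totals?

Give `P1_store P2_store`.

Move 1: P1 pit0 -> P1=[0,6,5,3,4,2](0) P2=[5,2,3,3,5,2](0)
Move 2: P1 pit5 -> P1=[0,6,5,3,4,0](1) P2=[6,2,3,3,5,2](0)
Move 3: P1 pit3 -> P1=[0,6,5,0,5,1](2) P2=[6,2,3,3,5,2](0)
Move 4: P1 pit2 -> P1=[0,6,0,1,6,2](3) P2=[7,2,3,3,5,2](0)
Move 5: P1 pit4 -> P1=[0,6,0,1,0,3](4) P2=[8,3,4,4,5,2](0)

Answer: 4 0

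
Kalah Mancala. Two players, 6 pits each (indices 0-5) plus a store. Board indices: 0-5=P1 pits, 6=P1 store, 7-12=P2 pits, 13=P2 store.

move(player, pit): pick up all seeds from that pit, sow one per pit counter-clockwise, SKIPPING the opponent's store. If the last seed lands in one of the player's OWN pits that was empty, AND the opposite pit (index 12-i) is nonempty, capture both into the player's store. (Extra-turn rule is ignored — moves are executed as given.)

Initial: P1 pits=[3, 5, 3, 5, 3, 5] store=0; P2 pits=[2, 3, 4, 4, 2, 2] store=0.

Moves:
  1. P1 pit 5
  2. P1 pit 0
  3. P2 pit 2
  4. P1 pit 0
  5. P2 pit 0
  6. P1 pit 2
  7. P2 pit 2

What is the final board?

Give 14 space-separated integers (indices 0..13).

Answer: 0 7 0 7 4 1 2 0 5 0 8 3 3 1

Derivation:
Move 1: P1 pit5 -> P1=[3,5,3,5,3,0](1) P2=[3,4,5,5,2,2](0)
Move 2: P1 pit0 -> P1=[0,6,4,6,3,0](1) P2=[3,4,5,5,2,2](0)
Move 3: P2 pit2 -> P1=[1,6,4,6,3,0](1) P2=[3,4,0,6,3,3](1)
Move 4: P1 pit0 -> P1=[0,7,4,6,3,0](1) P2=[3,4,0,6,3,3](1)
Move 5: P2 pit0 -> P1=[0,7,4,6,3,0](1) P2=[0,5,1,7,3,3](1)
Move 6: P1 pit2 -> P1=[0,7,0,7,4,1](2) P2=[0,5,1,7,3,3](1)
Move 7: P2 pit2 -> P1=[0,7,0,7,4,1](2) P2=[0,5,0,8,3,3](1)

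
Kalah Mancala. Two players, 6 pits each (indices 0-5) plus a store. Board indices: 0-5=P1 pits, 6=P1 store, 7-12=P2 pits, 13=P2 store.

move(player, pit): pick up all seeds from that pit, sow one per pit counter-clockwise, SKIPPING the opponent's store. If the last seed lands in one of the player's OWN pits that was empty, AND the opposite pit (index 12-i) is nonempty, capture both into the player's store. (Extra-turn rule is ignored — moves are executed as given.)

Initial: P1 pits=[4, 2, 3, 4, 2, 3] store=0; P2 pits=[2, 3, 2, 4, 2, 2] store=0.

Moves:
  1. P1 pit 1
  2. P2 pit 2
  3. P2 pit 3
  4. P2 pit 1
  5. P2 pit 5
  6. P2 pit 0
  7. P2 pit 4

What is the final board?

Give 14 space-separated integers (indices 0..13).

Answer: 7 3 5 5 2 3 0 0 1 2 1 0 1 3

Derivation:
Move 1: P1 pit1 -> P1=[4,0,4,5,2,3](0) P2=[2,3,2,4,2,2](0)
Move 2: P2 pit2 -> P1=[4,0,4,5,2,3](0) P2=[2,3,0,5,3,2](0)
Move 3: P2 pit3 -> P1=[5,1,4,5,2,3](0) P2=[2,3,0,0,4,3](1)
Move 4: P2 pit1 -> P1=[5,1,4,5,2,3](0) P2=[2,0,1,1,5,3](1)
Move 5: P2 pit5 -> P1=[6,2,4,5,2,3](0) P2=[2,0,1,1,5,0](2)
Move 6: P2 pit0 -> P1=[6,2,4,5,2,3](0) P2=[0,1,2,1,5,0](2)
Move 7: P2 pit4 -> P1=[7,3,5,5,2,3](0) P2=[0,1,2,1,0,1](3)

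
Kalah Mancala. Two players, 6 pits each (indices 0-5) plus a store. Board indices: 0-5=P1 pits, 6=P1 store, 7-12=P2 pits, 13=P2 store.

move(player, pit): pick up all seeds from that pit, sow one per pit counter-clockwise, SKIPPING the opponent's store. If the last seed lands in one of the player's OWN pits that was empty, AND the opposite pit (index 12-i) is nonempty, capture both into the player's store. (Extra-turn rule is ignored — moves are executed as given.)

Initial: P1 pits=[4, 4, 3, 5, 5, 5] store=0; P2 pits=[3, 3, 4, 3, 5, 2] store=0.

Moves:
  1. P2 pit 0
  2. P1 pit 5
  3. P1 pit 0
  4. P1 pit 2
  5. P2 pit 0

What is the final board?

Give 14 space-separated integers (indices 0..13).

Answer: 0 5 0 7 7 1 2 0 6 6 5 5 2 0

Derivation:
Move 1: P2 pit0 -> P1=[4,4,3,5,5,5](0) P2=[0,4,5,4,5,2](0)
Move 2: P1 pit5 -> P1=[4,4,3,5,5,0](1) P2=[1,5,6,5,5,2](0)
Move 3: P1 pit0 -> P1=[0,5,4,6,6,0](1) P2=[1,5,6,5,5,2](0)
Move 4: P1 pit2 -> P1=[0,5,0,7,7,1](2) P2=[1,5,6,5,5,2](0)
Move 5: P2 pit0 -> P1=[0,5,0,7,7,1](2) P2=[0,6,6,5,5,2](0)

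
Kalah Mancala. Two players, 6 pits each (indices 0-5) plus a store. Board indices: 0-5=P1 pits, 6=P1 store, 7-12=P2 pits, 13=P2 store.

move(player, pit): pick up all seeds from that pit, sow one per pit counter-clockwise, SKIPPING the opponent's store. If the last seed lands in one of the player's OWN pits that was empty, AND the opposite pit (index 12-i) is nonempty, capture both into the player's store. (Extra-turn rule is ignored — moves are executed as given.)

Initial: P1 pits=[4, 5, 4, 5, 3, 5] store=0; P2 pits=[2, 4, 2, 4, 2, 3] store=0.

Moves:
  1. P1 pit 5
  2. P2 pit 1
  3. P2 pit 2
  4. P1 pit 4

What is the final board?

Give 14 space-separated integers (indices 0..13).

Move 1: P1 pit5 -> P1=[4,5,4,5,3,0](1) P2=[3,5,3,5,2,3](0)
Move 2: P2 pit1 -> P1=[4,5,4,5,3,0](1) P2=[3,0,4,6,3,4](1)
Move 3: P2 pit2 -> P1=[4,5,4,5,3,0](1) P2=[3,0,0,7,4,5](2)
Move 4: P1 pit4 -> P1=[4,5,4,5,0,1](2) P2=[4,0,0,7,4,5](2)

Answer: 4 5 4 5 0 1 2 4 0 0 7 4 5 2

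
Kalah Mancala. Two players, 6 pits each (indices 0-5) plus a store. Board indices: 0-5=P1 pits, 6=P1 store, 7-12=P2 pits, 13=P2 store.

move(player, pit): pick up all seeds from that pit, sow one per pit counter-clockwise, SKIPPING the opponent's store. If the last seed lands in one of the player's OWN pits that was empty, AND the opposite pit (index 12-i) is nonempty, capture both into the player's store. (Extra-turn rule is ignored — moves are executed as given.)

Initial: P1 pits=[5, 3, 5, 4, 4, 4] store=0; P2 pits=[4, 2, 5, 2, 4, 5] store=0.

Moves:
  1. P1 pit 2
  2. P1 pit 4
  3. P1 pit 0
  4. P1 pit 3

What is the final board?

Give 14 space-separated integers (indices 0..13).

Move 1: P1 pit2 -> P1=[5,3,0,5,5,5](1) P2=[5,2,5,2,4,5](0)
Move 2: P1 pit4 -> P1=[5,3,0,5,0,6](2) P2=[6,3,6,2,4,5](0)
Move 3: P1 pit0 -> P1=[0,4,1,6,1,7](2) P2=[6,3,6,2,4,5](0)
Move 4: P1 pit3 -> P1=[0,4,1,0,2,8](3) P2=[7,4,7,2,4,5](0)

Answer: 0 4 1 0 2 8 3 7 4 7 2 4 5 0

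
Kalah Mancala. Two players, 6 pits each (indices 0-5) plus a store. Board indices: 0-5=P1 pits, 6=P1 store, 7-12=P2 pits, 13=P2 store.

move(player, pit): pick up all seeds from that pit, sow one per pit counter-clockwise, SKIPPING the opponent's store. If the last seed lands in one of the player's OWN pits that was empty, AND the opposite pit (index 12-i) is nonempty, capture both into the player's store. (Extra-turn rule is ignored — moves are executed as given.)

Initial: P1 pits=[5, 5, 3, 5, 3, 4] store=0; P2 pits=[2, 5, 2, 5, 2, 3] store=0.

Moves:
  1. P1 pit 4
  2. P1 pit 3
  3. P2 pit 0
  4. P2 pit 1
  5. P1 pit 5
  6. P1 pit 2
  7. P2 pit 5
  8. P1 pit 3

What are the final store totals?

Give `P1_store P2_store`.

Answer: 5 2

Derivation:
Move 1: P1 pit4 -> P1=[5,5,3,5,0,5](1) P2=[3,5,2,5,2,3](0)
Move 2: P1 pit3 -> P1=[5,5,3,0,1,6](2) P2=[4,6,2,5,2,3](0)
Move 3: P2 pit0 -> P1=[5,5,3,0,1,6](2) P2=[0,7,3,6,3,3](0)
Move 4: P2 pit1 -> P1=[6,6,3,0,1,6](2) P2=[0,0,4,7,4,4](1)
Move 5: P1 pit5 -> P1=[6,6,3,0,1,0](3) P2=[1,1,5,8,5,4](1)
Move 6: P1 pit2 -> P1=[6,6,0,1,2,0](5) P2=[0,1,5,8,5,4](1)
Move 7: P2 pit5 -> P1=[7,7,1,1,2,0](5) P2=[0,1,5,8,5,0](2)
Move 8: P1 pit3 -> P1=[7,7,1,0,3,0](5) P2=[0,1,5,8,5,0](2)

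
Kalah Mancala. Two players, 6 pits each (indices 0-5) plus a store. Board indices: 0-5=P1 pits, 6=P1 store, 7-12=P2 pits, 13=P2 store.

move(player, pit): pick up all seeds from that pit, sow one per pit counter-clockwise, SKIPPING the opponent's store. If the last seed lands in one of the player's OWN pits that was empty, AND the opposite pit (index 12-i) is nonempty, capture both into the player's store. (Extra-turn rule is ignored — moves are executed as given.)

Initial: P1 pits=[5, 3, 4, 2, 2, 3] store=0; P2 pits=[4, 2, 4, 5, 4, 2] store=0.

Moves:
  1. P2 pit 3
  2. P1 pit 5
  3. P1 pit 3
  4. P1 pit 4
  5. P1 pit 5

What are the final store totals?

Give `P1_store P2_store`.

Move 1: P2 pit3 -> P1=[6,4,4,2,2,3](0) P2=[4,2,4,0,5,3](1)
Move 2: P1 pit5 -> P1=[6,4,4,2,2,0](1) P2=[5,3,4,0,5,3](1)
Move 3: P1 pit3 -> P1=[6,4,4,0,3,0](7) P2=[0,3,4,0,5,3](1)
Move 4: P1 pit4 -> P1=[6,4,4,0,0,1](8) P2=[1,3,4,0,5,3](1)
Move 5: P1 pit5 -> P1=[6,4,4,0,0,0](9) P2=[1,3,4,0,5,3](1)

Answer: 9 1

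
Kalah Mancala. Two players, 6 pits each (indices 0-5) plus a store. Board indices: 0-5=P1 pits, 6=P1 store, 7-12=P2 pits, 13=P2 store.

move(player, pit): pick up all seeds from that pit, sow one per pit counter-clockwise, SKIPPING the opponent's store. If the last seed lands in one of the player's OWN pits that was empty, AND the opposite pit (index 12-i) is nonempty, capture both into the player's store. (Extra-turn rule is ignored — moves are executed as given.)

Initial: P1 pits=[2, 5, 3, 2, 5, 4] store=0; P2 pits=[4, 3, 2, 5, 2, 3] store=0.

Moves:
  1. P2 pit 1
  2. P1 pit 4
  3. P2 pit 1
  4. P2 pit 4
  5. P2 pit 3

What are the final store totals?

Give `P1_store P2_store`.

Answer: 1 2

Derivation:
Move 1: P2 pit1 -> P1=[2,5,3,2,5,4](0) P2=[4,0,3,6,3,3](0)
Move 2: P1 pit4 -> P1=[2,5,3,2,0,5](1) P2=[5,1,4,6,3,3](0)
Move 3: P2 pit1 -> P1=[2,5,3,2,0,5](1) P2=[5,0,5,6,3,3](0)
Move 4: P2 pit4 -> P1=[3,5,3,2,0,5](1) P2=[5,0,5,6,0,4](1)
Move 5: P2 pit3 -> P1=[4,6,4,2,0,5](1) P2=[5,0,5,0,1,5](2)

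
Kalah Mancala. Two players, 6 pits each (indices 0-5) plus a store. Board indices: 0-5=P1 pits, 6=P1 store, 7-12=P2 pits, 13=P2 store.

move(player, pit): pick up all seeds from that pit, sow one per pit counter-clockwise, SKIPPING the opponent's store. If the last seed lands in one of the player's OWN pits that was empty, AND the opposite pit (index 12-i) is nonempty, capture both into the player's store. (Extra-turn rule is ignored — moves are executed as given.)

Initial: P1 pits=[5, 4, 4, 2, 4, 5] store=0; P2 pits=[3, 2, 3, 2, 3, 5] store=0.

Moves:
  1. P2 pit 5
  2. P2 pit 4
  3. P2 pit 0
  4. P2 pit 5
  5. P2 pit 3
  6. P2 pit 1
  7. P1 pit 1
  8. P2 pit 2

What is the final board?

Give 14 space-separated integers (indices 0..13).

Answer: 8 0 6 4 5 6 1 0 0 0 2 3 2 5

Derivation:
Move 1: P2 pit5 -> P1=[6,5,5,3,4,5](0) P2=[3,2,3,2,3,0](1)
Move 2: P2 pit4 -> P1=[7,5,5,3,4,5](0) P2=[3,2,3,2,0,1](2)
Move 3: P2 pit0 -> P1=[7,5,5,3,4,5](0) P2=[0,3,4,3,0,1](2)
Move 4: P2 pit5 -> P1=[7,5,5,3,4,5](0) P2=[0,3,4,3,0,0](3)
Move 5: P2 pit3 -> P1=[7,5,5,3,4,5](0) P2=[0,3,4,0,1,1](4)
Move 6: P2 pit1 -> P1=[7,5,5,3,4,5](0) P2=[0,0,5,1,2,1](4)
Move 7: P1 pit1 -> P1=[7,0,6,4,5,6](1) P2=[0,0,5,1,2,1](4)
Move 8: P2 pit2 -> P1=[8,0,6,4,5,6](1) P2=[0,0,0,2,3,2](5)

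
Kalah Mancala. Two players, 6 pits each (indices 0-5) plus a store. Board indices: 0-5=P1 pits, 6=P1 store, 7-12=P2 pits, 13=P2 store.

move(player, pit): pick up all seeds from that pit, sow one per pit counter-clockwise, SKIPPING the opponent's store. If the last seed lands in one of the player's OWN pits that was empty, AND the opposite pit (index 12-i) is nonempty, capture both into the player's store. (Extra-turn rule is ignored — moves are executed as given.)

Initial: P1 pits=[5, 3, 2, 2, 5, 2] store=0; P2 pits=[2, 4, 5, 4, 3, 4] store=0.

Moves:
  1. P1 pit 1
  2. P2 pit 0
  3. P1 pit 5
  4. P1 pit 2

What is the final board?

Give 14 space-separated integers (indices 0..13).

Move 1: P1 pit1 -> P1=[5,0,3,3,6,2](0) P2=[2,4,5,4,3,4](0)
Move 2: P2 pit0 -> P1=[5,0,3,3,6,2](0) P2=[0,5,6,4,3,4](0)
Move 3: P1 pit5 -> P1=[5,0,3,3,6,0](1) P2=[1,5,6,4,3,4](0)
Move 4: P1 pit2 -> P1=[5,0,0,4,7,0](3) P2=[0,5,6,4,3,4](0)

Answer: 5 0 0 4 7 0 3 0 5 6 4 3 4 0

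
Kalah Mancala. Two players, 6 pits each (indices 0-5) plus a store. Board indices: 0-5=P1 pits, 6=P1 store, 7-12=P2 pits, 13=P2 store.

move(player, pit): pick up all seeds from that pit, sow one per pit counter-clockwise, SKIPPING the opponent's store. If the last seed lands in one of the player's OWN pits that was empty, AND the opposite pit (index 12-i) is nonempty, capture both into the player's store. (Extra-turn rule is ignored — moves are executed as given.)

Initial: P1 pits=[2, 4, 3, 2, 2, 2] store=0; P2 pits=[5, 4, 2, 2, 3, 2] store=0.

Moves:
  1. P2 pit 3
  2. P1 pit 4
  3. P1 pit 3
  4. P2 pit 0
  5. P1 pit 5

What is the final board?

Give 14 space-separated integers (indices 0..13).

Move 1: P2 pit3 -> P1=[2,4,3,2,2,2](0) P2=[5,4,2,0,4,3](0)
Move 2: P1 pit4 -> P1=[2,4,3,2,0,3](1) P2=[5,4,2,0,4,3](0)
Move 3: P1 pit3 -> P1=[2,4,3,0,1,4](1) P2=[5,4,2,0,4,3](0)
Move 4: P2 pit0 -> P1=[2,4,3,0,1,4](1) P2=[0,5,3,1,5,4](0)
Move 5: P1 pit5 -> P1=[2,4,3,0,1,0](2) P2=[1,6,4,1,5,4](0)

Answer: 2 4 3 0 1 0 2 1 6 4 1 5 4 0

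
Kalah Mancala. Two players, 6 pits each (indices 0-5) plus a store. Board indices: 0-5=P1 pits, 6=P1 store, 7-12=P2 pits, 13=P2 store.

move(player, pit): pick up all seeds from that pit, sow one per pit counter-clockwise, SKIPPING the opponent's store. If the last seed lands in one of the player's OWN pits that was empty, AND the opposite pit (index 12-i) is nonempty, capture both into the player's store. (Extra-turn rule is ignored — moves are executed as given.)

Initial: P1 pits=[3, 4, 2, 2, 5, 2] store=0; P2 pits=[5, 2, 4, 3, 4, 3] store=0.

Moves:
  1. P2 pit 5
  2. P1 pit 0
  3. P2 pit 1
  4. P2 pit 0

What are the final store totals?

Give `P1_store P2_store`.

Move 1: P2 pit5 -> P1=[4,5,2,2,5,2](0) P2=[5,2,4,3,4,0](1)
Move 2: P1 pit0 -> P1=[0,6,3,3,6,2](0) P2=[5,2,4,3,4,0](1)
Move 3: P2 pit1 -> P1=[0,6,3,3,6,2](0) P2=[5,0,5,4,4,0](1)
Move 4: P2 pit0 -> P1=[0,6,3,3,6,2](0) P2=[0,1,6,5,5,1](1)

Answer: 0 1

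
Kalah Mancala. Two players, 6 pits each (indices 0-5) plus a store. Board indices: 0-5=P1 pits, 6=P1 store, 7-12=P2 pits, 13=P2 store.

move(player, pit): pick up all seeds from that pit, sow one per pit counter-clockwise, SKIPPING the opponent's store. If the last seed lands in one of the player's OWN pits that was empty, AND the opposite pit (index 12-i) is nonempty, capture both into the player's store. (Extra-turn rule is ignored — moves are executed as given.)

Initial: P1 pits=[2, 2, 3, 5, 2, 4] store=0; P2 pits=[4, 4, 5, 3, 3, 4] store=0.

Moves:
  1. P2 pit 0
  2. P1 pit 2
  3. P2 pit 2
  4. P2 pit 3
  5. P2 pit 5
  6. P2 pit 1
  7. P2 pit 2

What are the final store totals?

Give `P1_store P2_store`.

Answer: 0 4

Derivation:
Move 1: P2 pit0 -> P1=[2,2,3,5,2,4](0) P2=[0,5,6,4,4,4](0)
Move 2: P1 pit2 -> P1=[2,2,0,6,3,5](0) P2=[0,5,6,4,4,4](0)
Move 3: P2 pit2 -> P1=[3,3,0,6,3,5](0) P2=[0,5,0,5,5,5](1)
Move 4: P2 pit3 -> P1=[4,4,0,6,3,5](0) P2=[0,5,0,0,6,6](2)
Move 5: P2 pit5 -> P1=[5,5,1,7,4,5](0) P2=[0,5,0,0,6,0](3)
Move 6: P2 pit1 -> P1=[5,5,1,7,4,5](0) P2=[0,0,1,1,7,1](4)
Move 7: P2 pit2 -> P1=[5,5,1,7,4,5](0) P2=[0,0,0,2,7,1](4)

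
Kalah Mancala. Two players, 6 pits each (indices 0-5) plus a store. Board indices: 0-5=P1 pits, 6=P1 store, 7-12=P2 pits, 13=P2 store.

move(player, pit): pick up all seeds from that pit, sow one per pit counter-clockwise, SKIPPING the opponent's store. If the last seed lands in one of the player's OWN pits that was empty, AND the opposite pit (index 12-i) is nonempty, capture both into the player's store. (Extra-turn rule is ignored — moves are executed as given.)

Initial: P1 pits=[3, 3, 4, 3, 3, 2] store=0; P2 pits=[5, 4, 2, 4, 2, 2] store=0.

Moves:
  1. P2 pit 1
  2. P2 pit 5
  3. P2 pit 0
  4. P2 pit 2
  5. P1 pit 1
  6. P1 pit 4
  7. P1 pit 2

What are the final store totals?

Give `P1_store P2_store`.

Answer: 2 7

Derivation:
Move 1: P2 pit1 -> P1=[3,3,4,3,3,2](0) P2=[5,0,3,5,3,3](0)
Move 2: P2 pit5 -> P1=[4,4,4,3,3,2](0) P2=[5,0,3,5,3,0](1)
Move 3: P2 pit0 -> P1=[0,4,4,3,3,2](0) P2=[0,1,4,6,4,0](6)
Move 4: P2 pit2 -> P1=[0,4,4,3,3,2](0) P2=[0,1,0,7,5,1](7)
Move 5: P1 pit1 -> P1=[0,0,5,4,4,3](0) P2=[0,1,0,7,5,1](7)
Move 6: P1 pit4 -> P1=[0,0,5,4,0,4](1) P2=[1,2,0,7,5,1](7)
Move 7: P1 pit2 -> P1=[0,0,0,5,1,5](2) P2=[2,2,0,7,5,1](7)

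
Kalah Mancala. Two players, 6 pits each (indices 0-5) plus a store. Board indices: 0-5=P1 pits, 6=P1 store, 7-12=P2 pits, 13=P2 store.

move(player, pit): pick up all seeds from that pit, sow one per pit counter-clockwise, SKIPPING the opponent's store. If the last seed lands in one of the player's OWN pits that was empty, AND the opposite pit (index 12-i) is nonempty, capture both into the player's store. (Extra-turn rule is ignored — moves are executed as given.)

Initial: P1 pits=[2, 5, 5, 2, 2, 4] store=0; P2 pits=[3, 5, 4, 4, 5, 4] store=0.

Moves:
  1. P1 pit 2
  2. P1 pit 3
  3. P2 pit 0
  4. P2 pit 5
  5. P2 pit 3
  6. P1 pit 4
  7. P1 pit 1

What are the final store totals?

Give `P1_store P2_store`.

Move 1: P1 pit2 -> P1=[2,5,0,3,3,5](1) P2=[4,5,4,4,5,4](0)
Move 2: P1 pit3 -> P1=[2,5,0,0,4,6](2) P2=[4,5,4,4,5,4](0)
Move 3: P2 pit0 -> P1=[2,5,0,0,4,6](2) P2=[0,6,5,5,6,4](0)
Move 4: P2 pit5 -> P1=[3,6,1,0,4,6](2) P2=[0,6,5,5,6,0](1)
Move 5: P2 pit3 -> P1=[4,7,1,0,4,6](2) P2=[0,6,5,0,7,1](2)
Move 6: P1 pit4 -> P1=[4,7,1,0,0,7](3) P2=[1,7,5,0,7,1](2)
Move 7: P1 pit1 -> P1=[4,0,2,1,1,8](4) P2=[2,8,5,0,7,1](2)

Answer: 4 2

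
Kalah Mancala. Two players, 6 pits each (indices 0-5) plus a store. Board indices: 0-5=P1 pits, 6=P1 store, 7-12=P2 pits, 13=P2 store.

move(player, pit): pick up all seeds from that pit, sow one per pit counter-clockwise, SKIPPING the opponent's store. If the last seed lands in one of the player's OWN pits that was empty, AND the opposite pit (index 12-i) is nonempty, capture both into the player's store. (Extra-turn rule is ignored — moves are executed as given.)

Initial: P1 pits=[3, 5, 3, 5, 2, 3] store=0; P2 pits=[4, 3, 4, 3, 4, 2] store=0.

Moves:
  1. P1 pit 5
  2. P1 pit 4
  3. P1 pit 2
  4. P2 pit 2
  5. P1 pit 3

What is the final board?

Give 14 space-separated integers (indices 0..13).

Answer: 3 5 0 0 2 3 3 6 5 1 4 5 3 1

Derivation:
Move 1: P1 pit5 -> P1=[3,5,3,5,2,0](1) P2=[5,4,4,3,4,2](0)
Move 2: P1 pit4 -> P1=[3,5,3,5,0,1](2) P2=[5,4,4,3,4,2](0)
Move 3: P1 pit2 -> P1=[3,5,0,6,1,2](2) P2=[5,4,4,3,4,2](0)
Move 4: P2 pit2 -> P1=[3,5,0,6,1,2](2) P2=[5,4,0,4,5,3](1)
Move 5: P1 pit3 -> P1=[3,5,0,0,2,3](3) P2=[6,5,1,4,5,3](1)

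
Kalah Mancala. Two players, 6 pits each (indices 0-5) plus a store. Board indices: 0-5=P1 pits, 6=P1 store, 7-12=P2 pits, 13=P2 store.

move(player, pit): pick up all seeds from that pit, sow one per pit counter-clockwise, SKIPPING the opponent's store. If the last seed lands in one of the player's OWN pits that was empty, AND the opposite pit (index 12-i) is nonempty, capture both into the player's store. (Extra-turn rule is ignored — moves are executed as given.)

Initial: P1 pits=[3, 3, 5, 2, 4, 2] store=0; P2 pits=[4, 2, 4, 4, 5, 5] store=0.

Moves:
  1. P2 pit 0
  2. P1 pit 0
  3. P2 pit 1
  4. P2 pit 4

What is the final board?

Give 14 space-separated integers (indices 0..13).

Answer: 1 5 7 4 5 2 0 0 0 6 6 0 6 1

Derivation:
Move 1: P2 pit0 -> P1=[3,3,5,2,4,2](0) P2=[0,3,5,5,6,5](0)
Move 2: P1 pit0 -> P1=[0,4,6,3,4,2](0) P2=[0,3,5,5,6,5](0)
Move 3: P2 pit1 -> P1=[0,4,6,3,4,2](0) P2=[0,0,6,6,7,5](0)
Move 4: P2 pit4 -> P1=[1,5,7,4,5,2](0) P2=[0,0,6,6,0,6](1)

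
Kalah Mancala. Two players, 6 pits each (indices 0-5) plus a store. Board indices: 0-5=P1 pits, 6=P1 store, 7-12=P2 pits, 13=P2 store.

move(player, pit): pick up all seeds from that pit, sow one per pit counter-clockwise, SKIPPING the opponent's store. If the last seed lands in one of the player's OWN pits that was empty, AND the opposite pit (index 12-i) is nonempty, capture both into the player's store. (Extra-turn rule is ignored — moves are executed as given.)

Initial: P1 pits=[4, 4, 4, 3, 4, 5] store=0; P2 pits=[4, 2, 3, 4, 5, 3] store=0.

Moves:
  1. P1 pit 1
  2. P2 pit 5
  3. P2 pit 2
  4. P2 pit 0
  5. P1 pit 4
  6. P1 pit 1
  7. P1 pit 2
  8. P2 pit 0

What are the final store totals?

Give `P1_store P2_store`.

Answer: 2 7

Derivation:
Move 1: P1 pit1 -> P1=[4,0,5,4,5,6](0) P2=[4,2,3,4,5,3](0)
Move 2: P2 pit5 -> P1=[5,1,5,4,5,6](0) P2=[4,2,3,4,5,0](1)
Move 3: P2 pit2 -> P1=[0,1,5,4,5,6](0) P2=[4,2,0,5,6,0](7)
Move 4: P2 pit0 -> P1=[0,1,5,4,5,6](0) P2=[0,3,1,6,7,0](7)
Move 5: P1 pit4 -> P1=[0,1,5,4,0,7](1) P2=[1,4,2,6,7,0](7)
Move 6: P1 pit1 -> P1=[0,0,6,4,0,7](1) P2=[1,4,2,6,7,0](7)
Move 7: P1 pit2 -> P1=[0,0,0,5,1,8](2) P2=[2,5,2,6,7,0](7)
Move 8: P2 pit0 -> P1=[0,0,0,5,1,8](2) P2=[0,6,3,6,7,0](7)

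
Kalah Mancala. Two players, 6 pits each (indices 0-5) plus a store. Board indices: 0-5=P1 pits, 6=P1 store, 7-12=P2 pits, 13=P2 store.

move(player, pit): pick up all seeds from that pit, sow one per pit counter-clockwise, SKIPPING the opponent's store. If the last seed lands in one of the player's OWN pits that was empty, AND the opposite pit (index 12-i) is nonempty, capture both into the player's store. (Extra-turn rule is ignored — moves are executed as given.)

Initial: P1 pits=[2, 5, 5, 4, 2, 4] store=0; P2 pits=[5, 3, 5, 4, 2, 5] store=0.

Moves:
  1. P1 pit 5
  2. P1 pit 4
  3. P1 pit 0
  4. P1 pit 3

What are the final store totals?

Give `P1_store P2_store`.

Move 1: P1 pit5 -> P1=[2,5,5,4,2,0](1) P2=[6,4,6,4,2,5](0)
Move 2: P1 pit4 -> P1=[2,5,5,4,0,1](2) P2=[6,4,6,4,2,5](0)
Move 3: P1 pit0 -> P1=[0,6,6,4,0,1](2) P2=[6,4,6,4,2,5](0)
Move 4: P1 pit3 -> P1=[0,6,6,0,1,2](3) P2=[7,4,6,4,2,5](0)

Answer: 3 0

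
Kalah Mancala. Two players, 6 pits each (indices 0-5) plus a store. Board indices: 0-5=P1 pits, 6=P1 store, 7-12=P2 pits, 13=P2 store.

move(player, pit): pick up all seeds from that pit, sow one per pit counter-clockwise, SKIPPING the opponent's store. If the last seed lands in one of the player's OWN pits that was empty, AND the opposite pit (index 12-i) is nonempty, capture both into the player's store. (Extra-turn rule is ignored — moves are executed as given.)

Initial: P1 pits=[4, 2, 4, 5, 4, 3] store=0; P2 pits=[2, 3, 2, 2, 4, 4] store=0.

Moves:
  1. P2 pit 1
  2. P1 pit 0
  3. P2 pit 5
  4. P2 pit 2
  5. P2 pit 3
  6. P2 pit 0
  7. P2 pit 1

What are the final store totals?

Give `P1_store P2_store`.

Answer: 0 11

Derivation:
Move 1: P2 pit1 -> P1=[4,2,4,5,4,3](0) P2=[2,0,3,3,5,4](0)
Move 2: P1 pit0 -> P1=[0,3,5,6,5,3](0) P2=[2,0,3,3,5,4](0)
Move 3: P2 pit5 -> P1=[1,4,6,6,5,3](0) P2=[2,0,3,3,5,0](1)
Move 4: P2 pit2 -> P1=[0,4,6,6,5,3](0) P2=[2,0,0,4,6,0](3)
Move 5: P2 pit3 -> P1=[1,4,6,6,5,3](0) P2=[2,0,0,0,7,1](4)
Move 6: P2 pit0 -> P1=[1,4,6,0,5,3](0) P2=[0,1,0,0,7,1](11)
Move 7: P2 pit1 -> P1=[1,4,6,0,5,3](0) P2=[0,0,1,0,7,1](11)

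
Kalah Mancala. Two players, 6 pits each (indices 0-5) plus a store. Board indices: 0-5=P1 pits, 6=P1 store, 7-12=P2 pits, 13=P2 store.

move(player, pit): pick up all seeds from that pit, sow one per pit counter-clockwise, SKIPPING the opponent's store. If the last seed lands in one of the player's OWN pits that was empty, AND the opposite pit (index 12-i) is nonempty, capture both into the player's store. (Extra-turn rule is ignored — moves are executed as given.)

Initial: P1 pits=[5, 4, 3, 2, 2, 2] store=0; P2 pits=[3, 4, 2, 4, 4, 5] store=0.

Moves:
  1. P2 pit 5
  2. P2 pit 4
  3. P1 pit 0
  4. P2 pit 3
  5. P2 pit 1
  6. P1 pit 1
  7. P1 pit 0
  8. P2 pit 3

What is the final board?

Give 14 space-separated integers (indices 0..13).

Move 1: P2 pit5 -> P1=[6,5,4,3,2,2](0) P2=[3,4,2,4,4,0](1)
Move 2: P2 pit4 -> P1=[7,6,4,3,2,2](0) P2=[3,4,2,4,0,1](2)
Move 3: P1 pit0 -> P1=[0,7,5,4,3,3](1) P2=[4,4,2,4,0,1](2)
Move 4: P2 pit3 -> P1=[1,7,5,4,3,3](1) P2=[4,4,2,0,1,2](3)
Move 5: P2 pit1 -> P1=[1,7,5,4,3,3](1) P2=[4,0,3,1,2,3](3)
Move 6: P1 pit1 -> P1=[1,0,6,5,4,4](2) P2=[5,1,3,1,2,3](3)
Move 7: P1 pit0 -> P1=[0,0,6,5,4,4](5) P2=[5,1,3,1,0,3](3)
Move 8: P2 pit3 -> P1=[0,0,6,5,4,4](5) P2=[5,1,3,0,1,3](3)

Answer: 0 0 6 5 4 4 5 5 1 3 0 1 3 3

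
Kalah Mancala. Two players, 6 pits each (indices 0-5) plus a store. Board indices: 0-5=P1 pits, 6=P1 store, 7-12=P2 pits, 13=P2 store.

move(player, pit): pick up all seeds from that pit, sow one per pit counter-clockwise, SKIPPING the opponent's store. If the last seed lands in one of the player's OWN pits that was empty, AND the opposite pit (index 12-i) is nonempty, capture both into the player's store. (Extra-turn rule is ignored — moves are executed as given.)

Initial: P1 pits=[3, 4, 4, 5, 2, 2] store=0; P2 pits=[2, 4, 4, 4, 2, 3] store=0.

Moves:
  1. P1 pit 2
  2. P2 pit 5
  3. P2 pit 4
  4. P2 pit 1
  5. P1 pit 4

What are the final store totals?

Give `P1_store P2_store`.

Move 1: P1 pit2 -> P1=[3,4,0,6,3,3](1) P2=[2,4,4,4,2,3](0)
Move 2: P2 pit5 -> P1=[4,5,0,6,3,3](1) P2=[2,4,4,4,2,0](1)
Move 3: P2 pit4 -> P1=[4,5,0,6,3,3](1) P2=[2,4,4,4,0,1](2)
Move 4: P2 pit1 -> P1=[4,5,0,6,3,3](1) P2=[2,0,5,5,1,2](2)
Move 5: P1 pit4 -> P1=[4,5,0,6,0,4](2) P2=[3,0,5,5,1,2](2)

Answer: 2 2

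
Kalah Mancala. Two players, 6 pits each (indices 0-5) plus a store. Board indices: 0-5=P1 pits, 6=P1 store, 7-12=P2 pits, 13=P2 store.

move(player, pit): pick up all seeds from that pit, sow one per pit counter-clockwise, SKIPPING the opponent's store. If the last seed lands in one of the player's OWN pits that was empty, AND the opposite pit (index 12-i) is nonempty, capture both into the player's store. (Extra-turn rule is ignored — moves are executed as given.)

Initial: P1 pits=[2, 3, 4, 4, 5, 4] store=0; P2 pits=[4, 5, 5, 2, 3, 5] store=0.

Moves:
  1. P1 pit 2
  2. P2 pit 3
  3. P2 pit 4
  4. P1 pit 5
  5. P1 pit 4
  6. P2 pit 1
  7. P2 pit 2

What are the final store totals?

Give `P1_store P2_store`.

Move 1: P1 pit2 -> P1=[2,3,0,5,6,5](1) P2=[4,5,5,2,3,5](0)
Move 2: P2 pit3 -> P1=[2,3,0,5,6,5](1) P2=[4,5,5,0,4,6](0)
Move 3: P2 pit4 -> P1=[3,4,0,5,6,5](1) P2=[4,5,5,0,0,7](1)
Move 4: P1 pit5 -> P1=[3,4,0,5,6,0](2) P2=[5,6,6,1,0,7](1)
Move 5: P1 pit4 -> P1=[3,4,0,5,0,1](3) P2=[6,7,7,2,0,7](1)
Move 6: P2 pit1 -> P1=[4,5,0,5,0,1](3) P2=[6,0,8,3,1,8](2)
Move 7: P2 pit2 -> P1=[5,6,1,6,0,1](3) P2=[6,0,0,4,2,9](3)

Answer: 3 3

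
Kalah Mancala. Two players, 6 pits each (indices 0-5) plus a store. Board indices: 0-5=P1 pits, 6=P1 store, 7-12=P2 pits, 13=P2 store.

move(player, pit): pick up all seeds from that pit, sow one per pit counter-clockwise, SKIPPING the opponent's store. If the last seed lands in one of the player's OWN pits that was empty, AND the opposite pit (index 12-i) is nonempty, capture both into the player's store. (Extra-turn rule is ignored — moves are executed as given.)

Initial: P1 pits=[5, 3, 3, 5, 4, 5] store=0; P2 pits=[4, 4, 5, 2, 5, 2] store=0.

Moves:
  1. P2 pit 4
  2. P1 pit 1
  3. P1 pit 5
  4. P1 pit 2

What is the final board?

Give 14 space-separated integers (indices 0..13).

Answer: 6 0 0 7 6 1 2 6 5 6 3 1 3 1

Derivation:
Move 1: P2 pit4 -> P1=[6,4,4,5,4,5](0) P2=[4,4,5,2,0,3](1)
Move 2: P1 pit1 -> P1=[6,0,5,6,5,6](0) P2=[4,4,5,2,0,3](1)
Move 3: P1 pit5 -> P1=[6,0,5,6,5,0](1) P2=[5,5,6,3,1,3](1)
Move 4: P1 pit2 -> P1=[6,0,0,7,6,1](2) P2=[6,5,6,3,1,3](1)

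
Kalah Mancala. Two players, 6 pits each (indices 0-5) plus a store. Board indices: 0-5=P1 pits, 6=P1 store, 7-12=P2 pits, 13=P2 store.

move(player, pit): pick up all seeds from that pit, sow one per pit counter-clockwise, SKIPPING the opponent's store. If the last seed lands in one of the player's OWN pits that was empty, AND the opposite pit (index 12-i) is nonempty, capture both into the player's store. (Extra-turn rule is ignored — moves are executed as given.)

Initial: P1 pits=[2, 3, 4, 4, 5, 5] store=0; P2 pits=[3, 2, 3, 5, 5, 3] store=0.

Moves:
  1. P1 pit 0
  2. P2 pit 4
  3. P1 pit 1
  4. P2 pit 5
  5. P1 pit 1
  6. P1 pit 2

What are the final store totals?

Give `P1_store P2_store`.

Answer: 2 2

Derivation:
Move 1: P1 pit0 -> P1=[0,4,5,4,5,5](0) P2=[3,2,3,5,5,3](0)
Move 2: P2 pit4 -> P1=[1,5,6,4,5,5](0) P2=[3,2,3,5,0,4](1)
Move 3: P1 pit1 -> P1=[1,0,7,5,6,6](1) P2=[3,2,3,5,0,4](1)
Move 4: P2 pit5 -> P1=[2,1,8,5,6,6](1) P2=[3,2,3,5,0,0](2)
Move 5: P1 pit1 -> P1=[2,0,9,5,6,6](1) P2=[3,2,3,5,0,0](2)
Move 6: P1 pit2 -> P1=[2,0,0,6,7,7](2) P2=[4,3,4,6,1,0](2)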